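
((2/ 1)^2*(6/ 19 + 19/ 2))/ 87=746/ 1653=0.45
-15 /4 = -3.75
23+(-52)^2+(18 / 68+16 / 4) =92863 / 34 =2731.26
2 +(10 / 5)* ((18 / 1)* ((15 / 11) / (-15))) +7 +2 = 85 / 11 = 7.73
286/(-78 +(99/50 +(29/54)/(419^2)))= -33892051050/9008649011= -3.76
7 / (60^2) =7 / 3600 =0.00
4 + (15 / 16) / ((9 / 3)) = 69 / 16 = 4.31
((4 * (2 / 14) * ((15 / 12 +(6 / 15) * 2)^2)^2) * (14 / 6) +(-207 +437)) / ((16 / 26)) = 395534893 / 960000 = 412.02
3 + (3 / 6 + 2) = 11 / 2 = 5.50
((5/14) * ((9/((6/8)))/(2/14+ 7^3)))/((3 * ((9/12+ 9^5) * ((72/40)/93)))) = 0.00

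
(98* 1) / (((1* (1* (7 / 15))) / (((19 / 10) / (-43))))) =-399 / 43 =-9.28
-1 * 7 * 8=-56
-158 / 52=-79 / 26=-3.04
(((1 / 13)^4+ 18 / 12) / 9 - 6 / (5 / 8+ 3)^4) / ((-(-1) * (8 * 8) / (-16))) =-47968900037 / 1454446990152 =-0.03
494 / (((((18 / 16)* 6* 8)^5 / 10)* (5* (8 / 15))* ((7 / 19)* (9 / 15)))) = 117325 / 6428310336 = 0.00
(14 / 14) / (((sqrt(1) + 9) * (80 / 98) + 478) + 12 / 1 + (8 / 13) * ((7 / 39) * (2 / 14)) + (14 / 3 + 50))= 24843 / 13734346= 0.00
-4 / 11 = -0.36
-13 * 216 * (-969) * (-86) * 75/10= -1755014040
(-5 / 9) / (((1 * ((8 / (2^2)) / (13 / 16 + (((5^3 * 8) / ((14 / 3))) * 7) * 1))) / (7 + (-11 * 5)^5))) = 1258892450915 / 6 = 209815408485.83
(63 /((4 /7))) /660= 147 /880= 0.17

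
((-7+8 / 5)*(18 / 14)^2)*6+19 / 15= -7687 / 147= -52.29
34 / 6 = 17 / 3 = 5.67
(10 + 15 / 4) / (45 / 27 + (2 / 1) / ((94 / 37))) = 7755 / 1384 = 5.60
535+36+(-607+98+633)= 695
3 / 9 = 1 / 3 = 0.33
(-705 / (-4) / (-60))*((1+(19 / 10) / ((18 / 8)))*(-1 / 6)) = 3901 / 4320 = 0.90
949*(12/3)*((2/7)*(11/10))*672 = 4008576/5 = 801715.20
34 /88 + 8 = 8.39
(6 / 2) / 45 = 1 / 15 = 0.07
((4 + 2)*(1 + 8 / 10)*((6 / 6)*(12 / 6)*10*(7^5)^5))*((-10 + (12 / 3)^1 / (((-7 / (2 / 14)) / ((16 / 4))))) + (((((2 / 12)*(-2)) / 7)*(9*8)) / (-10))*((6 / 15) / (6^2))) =-74754777534718294251939456 / 25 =-2990191101388731770077578.00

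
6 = 6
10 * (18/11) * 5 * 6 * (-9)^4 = 35429400/11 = 3220854.55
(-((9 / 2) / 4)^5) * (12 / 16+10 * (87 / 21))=-69736869 / 917504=-76.01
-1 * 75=-75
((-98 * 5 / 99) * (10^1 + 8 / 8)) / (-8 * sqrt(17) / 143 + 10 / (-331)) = -8291558275 / 263604303 + 15353878540 * sqrt(17) / 263604303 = 208.70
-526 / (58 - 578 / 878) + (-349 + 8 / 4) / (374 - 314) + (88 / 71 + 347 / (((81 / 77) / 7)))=738433545217 / 321710940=2295.33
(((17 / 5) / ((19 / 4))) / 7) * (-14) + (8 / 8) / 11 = -1401 / 1045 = -1.34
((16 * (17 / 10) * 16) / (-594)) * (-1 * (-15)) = -1088 / 99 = -10.99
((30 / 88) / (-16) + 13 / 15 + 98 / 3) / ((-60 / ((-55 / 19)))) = 353887 / 218880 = 1.62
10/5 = 2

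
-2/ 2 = -1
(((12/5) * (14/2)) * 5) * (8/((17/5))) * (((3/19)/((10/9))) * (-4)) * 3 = -108864/323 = -337.04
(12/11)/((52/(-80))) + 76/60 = -883/2145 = -0.41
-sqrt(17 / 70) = -sqrt(1190) / 70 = -0.49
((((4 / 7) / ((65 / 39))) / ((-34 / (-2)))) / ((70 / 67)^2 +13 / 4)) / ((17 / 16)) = 3447552 / 788535055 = 0.00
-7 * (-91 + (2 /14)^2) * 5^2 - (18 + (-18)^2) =109056 /7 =15579.43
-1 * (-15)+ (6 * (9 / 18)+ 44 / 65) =18.68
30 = 30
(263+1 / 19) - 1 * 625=-6877 / 19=-361.95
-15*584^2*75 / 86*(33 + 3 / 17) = -108200016000 / 731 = -148016437.76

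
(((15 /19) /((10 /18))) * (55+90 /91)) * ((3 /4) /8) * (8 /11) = 412695 /76076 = 5.42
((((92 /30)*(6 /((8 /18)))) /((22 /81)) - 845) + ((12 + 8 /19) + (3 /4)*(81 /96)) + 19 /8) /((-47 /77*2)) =554.68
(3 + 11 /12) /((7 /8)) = 94 /21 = 4.48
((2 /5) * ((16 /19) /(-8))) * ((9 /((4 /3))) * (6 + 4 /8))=-1.85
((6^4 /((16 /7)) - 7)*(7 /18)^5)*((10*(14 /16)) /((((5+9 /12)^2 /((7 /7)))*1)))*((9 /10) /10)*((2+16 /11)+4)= 33765263 /38178459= 0.88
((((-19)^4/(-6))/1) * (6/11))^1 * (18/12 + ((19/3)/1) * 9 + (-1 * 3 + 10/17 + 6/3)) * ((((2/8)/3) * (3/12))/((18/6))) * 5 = -1286919875/53856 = -23895.57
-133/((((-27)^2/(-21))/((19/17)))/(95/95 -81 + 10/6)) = -4156915/12393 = -335.42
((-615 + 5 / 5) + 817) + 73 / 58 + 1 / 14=41479 / 203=204.33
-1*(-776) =776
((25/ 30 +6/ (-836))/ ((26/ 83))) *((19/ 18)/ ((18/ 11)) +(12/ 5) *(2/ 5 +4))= 177371747/ 6002100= 29.55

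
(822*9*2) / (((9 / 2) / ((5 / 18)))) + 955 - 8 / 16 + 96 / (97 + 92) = 1868.34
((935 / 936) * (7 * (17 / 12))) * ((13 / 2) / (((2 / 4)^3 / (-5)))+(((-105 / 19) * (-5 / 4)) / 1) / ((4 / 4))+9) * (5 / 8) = -793875775 / 525312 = -1511.25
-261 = -261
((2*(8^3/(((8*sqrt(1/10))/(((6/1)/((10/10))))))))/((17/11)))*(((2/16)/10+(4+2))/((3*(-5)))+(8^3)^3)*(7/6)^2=347248104844564*sqrt(10)/3825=287083640388.44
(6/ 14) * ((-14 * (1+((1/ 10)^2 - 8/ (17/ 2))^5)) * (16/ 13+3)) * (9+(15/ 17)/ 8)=-13392548380297098243/ 193100552000000000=-69.36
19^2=361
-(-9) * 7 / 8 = 63 / 8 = 7.88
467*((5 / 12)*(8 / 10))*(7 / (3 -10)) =-467 / 3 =-155.67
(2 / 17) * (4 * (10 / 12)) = 20 / 51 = 0.39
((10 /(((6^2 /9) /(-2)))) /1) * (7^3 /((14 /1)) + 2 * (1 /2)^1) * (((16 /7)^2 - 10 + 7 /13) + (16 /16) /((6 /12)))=363375 /1274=285.22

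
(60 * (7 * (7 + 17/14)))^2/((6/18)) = 35707500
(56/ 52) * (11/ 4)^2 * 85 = 71995/ 104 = 692.26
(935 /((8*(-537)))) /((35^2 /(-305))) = 11407 /210504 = 0.05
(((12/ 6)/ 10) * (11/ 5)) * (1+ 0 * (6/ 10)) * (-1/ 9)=-11/ 225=-0.05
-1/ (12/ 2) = -1/ 6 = -0.17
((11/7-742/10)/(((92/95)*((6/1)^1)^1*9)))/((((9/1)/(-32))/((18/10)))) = 193192/21735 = 8.89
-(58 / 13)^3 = -195112 / 2197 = -88.81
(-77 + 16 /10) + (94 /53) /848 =-8471709 /112360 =-75.40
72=72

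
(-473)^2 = 223729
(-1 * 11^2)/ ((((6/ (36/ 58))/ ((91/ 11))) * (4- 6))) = 3003/ 58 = 51.78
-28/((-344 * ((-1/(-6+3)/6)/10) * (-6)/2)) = -210/43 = -4.88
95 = 95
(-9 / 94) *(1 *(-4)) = 18 / 47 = 0.38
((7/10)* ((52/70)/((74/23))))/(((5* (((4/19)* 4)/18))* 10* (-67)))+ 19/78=469015969/1933620000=0.24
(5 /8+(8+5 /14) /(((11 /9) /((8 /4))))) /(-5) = -8809 /3080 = -2.86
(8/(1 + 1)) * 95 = 380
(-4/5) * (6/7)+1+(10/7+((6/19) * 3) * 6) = 4939/665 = 7.43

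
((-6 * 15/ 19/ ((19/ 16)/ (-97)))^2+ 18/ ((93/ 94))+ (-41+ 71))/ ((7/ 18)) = 10890364931532/ 28279657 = 385095.37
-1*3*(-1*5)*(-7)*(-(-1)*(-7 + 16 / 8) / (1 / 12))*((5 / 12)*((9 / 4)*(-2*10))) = -118125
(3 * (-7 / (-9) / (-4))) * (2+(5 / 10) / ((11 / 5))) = -343 / 264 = -1.30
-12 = -12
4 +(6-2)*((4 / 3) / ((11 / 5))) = 6.42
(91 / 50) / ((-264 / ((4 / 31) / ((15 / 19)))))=-1729 / 1534500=-0.00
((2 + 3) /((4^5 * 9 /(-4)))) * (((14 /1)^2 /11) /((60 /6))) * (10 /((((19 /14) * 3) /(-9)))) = 0.09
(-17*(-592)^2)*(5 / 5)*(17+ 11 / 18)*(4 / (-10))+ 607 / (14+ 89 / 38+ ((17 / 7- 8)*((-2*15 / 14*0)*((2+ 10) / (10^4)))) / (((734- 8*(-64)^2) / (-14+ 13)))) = 130316999554 / 3105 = 41970048.17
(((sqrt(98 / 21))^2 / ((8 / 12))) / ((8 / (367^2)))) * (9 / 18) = 942823 / 16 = 58926.44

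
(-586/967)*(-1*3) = 1758/967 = 1.82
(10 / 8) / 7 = 5 / 28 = 0.18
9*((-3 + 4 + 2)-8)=-45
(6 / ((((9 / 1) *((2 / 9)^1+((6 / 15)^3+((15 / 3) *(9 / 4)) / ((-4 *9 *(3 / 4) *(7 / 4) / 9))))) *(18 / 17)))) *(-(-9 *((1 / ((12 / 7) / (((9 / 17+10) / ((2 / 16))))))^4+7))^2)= 1360998445771539685259096682875 / 1457893502317719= 933537630566198.27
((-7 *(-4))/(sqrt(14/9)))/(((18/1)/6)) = 7.48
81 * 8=648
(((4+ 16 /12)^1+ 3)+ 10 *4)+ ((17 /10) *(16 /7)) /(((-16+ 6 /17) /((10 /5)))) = 668039 /13965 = 47.84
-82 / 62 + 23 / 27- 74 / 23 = -71000 / 19251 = -3.69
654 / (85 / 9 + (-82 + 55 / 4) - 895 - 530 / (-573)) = -4496904 / 6552007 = -0.69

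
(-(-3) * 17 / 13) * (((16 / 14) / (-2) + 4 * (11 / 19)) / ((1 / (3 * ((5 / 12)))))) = 14790 / 1729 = 8.55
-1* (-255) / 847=255 / 847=0.30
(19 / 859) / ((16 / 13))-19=-260889 / 13744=-18.98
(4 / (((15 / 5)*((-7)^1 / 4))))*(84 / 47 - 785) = 588976 / 987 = 596.73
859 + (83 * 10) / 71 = 61819 / 71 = 870.69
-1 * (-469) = 469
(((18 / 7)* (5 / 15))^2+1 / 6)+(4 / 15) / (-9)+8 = 117373 / 13230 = 8.87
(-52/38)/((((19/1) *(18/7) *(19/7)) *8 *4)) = -637/1975392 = -0.00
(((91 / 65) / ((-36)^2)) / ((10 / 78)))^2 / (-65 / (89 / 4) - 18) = -15041 / 4432320000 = -0.00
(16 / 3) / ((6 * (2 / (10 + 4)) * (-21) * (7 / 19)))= -152 / 189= -0.80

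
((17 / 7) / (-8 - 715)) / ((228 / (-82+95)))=-221 / 1153908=-0.00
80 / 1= 80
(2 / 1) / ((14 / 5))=5 / 7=0.71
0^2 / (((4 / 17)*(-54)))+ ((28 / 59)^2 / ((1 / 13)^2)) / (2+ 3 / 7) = 927472 / 59177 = 15.67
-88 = -88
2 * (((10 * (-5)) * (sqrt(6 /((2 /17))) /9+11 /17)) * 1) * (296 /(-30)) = 32560 /51+2960 * sqrt(51) /27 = 1421.34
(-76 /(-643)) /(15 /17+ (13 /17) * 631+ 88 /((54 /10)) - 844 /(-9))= 17442 /87579815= 0.00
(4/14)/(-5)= -2/35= -0.06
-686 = -686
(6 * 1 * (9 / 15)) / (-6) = -3 / 5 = -0.60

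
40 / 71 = 0.56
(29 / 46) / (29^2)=1 / 1334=0.00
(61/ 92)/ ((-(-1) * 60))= 61/ 5520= 0.01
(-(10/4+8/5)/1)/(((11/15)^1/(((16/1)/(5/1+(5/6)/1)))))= -5904/385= -15.34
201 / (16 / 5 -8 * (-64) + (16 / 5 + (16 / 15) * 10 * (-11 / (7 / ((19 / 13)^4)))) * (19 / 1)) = -120555981 / 526112992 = -0.23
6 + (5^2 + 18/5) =173/5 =34.60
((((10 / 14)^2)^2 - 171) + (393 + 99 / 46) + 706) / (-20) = -102760337 / 2208920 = -46.52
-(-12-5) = 17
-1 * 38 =-38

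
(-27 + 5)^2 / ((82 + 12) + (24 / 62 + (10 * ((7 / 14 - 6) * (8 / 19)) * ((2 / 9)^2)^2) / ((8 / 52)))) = 85017438 / 16515167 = 5.15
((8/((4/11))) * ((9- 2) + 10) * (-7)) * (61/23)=-159698/23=-6943.39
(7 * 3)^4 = 194481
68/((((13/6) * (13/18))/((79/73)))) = 580176/12337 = 47.03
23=23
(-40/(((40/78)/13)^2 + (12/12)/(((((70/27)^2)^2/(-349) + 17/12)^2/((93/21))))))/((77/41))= -7.96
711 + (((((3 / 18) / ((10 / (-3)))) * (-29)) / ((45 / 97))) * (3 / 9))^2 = 5191102969 / 7290000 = 712.09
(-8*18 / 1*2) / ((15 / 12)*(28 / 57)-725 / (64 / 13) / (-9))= -3151872 / 185795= -16.96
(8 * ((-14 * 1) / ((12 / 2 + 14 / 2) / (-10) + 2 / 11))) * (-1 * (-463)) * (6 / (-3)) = -11408320 / 123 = -92750.57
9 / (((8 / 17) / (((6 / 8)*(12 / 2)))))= 1377 / 16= 86.06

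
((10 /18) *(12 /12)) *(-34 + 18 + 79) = 35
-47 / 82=-0.57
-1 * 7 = -7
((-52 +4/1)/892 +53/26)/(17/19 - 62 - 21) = -218633/9044880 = -0.02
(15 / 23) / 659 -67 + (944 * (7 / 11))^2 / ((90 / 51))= 5623800848848 / 27509955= 204427.85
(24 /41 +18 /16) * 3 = 1683 /328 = 5.13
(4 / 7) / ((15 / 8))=32 / 105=0.30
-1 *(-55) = 55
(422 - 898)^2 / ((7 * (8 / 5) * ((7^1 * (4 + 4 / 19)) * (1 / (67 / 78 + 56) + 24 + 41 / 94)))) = 1144571495 / 40778108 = 28.07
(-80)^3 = -512000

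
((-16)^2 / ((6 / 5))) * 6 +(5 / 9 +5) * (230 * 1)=23020 / 9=2557.78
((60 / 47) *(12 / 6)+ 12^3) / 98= 40668 / 2303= 17.66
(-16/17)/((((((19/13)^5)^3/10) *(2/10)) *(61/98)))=-4012974012304715348800/15742828729980165836063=-0.25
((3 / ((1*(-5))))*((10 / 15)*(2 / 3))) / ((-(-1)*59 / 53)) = -212 / 885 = -0.24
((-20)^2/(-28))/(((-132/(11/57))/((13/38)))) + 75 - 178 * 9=-69456797/45486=-1526.99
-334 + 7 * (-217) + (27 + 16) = -1810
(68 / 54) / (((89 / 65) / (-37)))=-81770 / 2403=-34.03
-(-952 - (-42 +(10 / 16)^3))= 466045 / 512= 910.24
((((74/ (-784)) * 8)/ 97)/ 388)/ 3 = -37/ 5532492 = -0.00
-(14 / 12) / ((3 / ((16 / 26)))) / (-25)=28 / 2925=0.01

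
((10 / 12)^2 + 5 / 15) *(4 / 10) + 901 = 81127 / 90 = 901.41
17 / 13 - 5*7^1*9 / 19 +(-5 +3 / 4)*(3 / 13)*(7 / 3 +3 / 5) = -22413 / 1235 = -18.15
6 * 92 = 552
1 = 1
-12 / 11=-1.09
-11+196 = 185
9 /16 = 0.56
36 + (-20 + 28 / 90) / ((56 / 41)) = 27197 / 1260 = 21.58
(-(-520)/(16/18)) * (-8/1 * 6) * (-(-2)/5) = -11232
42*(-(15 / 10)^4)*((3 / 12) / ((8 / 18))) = -15309 / 128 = -119.60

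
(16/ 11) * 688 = 11008/ 11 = 1000.73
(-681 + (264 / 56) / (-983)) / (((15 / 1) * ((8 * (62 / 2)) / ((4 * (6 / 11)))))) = -0.40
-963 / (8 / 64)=-7704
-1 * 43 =-43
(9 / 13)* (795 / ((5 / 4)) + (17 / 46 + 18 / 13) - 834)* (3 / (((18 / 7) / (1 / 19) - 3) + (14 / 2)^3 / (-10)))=-110900475 / 3144583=-35.27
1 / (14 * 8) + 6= 673 / 112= 6.01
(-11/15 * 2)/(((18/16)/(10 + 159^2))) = -4451216/135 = -32971.97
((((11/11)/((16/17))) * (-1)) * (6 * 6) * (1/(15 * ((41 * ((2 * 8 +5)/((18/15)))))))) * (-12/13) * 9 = 2754/93275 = 0.03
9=9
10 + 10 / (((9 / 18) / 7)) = 150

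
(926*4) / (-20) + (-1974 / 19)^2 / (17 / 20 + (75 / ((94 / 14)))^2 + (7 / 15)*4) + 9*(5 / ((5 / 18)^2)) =2944274068466 / 6100021687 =482.67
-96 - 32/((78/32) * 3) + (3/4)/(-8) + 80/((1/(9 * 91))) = 244930721/3744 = 65419.53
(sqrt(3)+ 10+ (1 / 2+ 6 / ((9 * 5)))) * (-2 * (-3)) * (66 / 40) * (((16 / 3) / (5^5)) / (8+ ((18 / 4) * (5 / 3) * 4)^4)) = 33 * sqrt(3) / 1582046875+ 3509 / 15820468750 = 0.00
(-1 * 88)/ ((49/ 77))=-968/ 7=-138.29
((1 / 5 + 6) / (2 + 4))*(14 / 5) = 217 / 75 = 2.89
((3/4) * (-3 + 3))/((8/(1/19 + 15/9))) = 0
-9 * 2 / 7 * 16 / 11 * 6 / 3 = -576 / 77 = -7.48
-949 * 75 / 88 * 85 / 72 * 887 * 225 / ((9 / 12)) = -254083291.90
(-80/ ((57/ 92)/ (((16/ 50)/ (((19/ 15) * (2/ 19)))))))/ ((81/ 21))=-41216/ 513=-80.34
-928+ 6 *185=182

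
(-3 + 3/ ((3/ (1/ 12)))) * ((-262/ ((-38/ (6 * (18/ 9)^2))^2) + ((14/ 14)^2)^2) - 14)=342.74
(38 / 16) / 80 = 19 / 640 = 0.03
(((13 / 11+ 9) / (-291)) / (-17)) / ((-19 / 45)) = -1680 / 344641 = -0.00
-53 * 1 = -53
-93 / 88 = -1.06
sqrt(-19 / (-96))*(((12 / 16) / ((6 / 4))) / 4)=0.06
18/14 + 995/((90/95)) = 132497/126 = 1051.56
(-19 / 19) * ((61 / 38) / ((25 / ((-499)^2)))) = -15189061 / 950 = -15988.49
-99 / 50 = -1.98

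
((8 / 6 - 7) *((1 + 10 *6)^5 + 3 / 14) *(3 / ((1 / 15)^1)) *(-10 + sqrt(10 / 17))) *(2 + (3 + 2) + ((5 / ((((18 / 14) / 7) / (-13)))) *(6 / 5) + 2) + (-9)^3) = -17257045005300650 / 7 + 101512029442945 *sqrt(170) / 7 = -2276212867471107.39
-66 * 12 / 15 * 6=-1584 / 5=-316.80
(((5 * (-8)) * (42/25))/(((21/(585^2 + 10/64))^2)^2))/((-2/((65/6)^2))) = 12153583357810384804669602528125/43698880512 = 278121160437346464274.33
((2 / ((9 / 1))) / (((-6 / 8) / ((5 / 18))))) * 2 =-40 / 243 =-0.16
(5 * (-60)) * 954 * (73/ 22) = -10446300/ 11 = -949663.64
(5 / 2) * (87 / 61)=435 / 122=3.57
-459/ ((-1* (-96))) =-153/ 32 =-4.78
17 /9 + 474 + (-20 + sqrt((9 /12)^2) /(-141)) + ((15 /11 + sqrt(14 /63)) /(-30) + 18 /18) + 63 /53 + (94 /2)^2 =2630851243 /986436 - sqrt(2) /90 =2667.01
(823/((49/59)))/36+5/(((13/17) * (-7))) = 609821/22932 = 26.59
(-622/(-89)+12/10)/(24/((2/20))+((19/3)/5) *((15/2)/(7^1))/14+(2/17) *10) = 0.03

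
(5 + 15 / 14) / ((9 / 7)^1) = 4.72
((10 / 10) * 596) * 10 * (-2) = -11920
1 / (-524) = -1 / 524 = -0.00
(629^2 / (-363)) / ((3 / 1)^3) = -395641 / 9801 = -40.37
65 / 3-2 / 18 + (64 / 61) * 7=15866 / 549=28.90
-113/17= -6.65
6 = 6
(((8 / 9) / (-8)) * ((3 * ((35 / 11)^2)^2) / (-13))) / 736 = 1500625 / 420255264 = 0.00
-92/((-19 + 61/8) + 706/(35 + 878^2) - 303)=0.29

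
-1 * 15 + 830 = 815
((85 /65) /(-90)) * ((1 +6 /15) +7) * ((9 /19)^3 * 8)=-231336 /2229175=-0.10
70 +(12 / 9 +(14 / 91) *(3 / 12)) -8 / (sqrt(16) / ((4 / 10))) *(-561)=202867 / 390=520.17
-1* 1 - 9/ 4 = -13/ 4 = -3.25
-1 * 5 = -5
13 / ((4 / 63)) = 819 / 4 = 204.75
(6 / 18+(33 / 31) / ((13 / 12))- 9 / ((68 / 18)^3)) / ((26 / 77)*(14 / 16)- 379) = -600604565 / 197950341342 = -0.00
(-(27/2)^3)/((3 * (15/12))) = -6561/10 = -656.10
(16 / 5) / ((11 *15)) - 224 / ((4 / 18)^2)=-4535.98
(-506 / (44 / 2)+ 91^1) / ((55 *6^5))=0.00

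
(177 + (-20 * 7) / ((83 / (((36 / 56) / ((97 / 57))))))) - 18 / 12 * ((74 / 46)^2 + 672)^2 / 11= -61878.48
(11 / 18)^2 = 121 / 324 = 0.37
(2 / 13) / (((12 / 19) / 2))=0.49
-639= -639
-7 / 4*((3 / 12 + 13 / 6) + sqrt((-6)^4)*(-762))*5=11520425 / 48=240008.85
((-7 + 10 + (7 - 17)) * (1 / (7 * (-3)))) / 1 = 0.33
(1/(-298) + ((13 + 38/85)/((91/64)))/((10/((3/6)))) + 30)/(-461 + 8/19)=-6672147331/100856587650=-0.07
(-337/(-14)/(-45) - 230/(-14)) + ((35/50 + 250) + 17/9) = 84572/315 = 268.48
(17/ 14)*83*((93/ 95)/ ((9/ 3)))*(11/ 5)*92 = 22132946/ 3325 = 6656.53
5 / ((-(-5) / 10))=10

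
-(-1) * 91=91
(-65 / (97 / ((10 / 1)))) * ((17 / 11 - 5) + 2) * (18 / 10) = 17.54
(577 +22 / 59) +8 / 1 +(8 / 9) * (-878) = -103583 / 531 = -195.07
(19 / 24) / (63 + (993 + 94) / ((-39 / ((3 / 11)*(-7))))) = 0.01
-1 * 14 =-14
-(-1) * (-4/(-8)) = 1/2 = 0.50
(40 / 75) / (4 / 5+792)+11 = 32705 / 2973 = 11.00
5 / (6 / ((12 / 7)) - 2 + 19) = 10 / 41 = 0.24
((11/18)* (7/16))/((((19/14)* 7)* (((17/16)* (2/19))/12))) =154/51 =3.02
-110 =-110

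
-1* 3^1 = -3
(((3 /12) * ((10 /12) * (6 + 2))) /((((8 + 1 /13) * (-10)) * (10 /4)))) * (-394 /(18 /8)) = 20488 /14175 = 1.45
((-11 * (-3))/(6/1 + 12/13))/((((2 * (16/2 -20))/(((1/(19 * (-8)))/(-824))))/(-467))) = 66781/90178560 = 0.00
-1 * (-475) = 475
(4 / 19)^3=64 / 6859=0.01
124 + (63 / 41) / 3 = 5105 / 41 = 124.51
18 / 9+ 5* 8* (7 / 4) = 72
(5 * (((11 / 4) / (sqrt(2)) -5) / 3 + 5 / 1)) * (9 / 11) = 15 * sqrt(2) / 8 + 150 / 11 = 16.29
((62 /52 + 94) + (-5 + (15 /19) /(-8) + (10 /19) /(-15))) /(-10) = -9.01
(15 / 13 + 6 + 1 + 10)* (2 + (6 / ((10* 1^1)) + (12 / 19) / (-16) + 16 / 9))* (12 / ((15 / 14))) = 49021448 / 55575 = 882.08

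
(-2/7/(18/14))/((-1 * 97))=2/873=0.00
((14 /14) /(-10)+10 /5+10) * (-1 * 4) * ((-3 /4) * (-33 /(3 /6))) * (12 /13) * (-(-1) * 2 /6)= -47124 /65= -724.98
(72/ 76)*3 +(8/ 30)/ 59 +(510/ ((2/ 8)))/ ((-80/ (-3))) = 2668427/ 33630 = 79.35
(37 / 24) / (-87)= -37 / 2088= -0.02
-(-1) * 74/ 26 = 37/ 13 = 2.85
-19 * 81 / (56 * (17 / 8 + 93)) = -1539 / 5327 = -0.29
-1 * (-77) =77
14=14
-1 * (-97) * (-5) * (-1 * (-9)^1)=-4365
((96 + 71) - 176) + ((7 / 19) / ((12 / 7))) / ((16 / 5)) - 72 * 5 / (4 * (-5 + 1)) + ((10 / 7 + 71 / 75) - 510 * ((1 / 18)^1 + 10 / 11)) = -1114284701 / 2340800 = -476.03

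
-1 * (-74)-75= -1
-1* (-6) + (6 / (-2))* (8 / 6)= 2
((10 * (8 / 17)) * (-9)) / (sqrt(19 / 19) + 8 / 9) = -6480 / 289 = -22.42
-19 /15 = -1.27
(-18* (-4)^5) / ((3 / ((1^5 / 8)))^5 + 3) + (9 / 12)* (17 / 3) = 45146129 / 10616836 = 4.25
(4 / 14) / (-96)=-1 / 336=-0.00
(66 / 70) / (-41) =-33 / 1435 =-0.02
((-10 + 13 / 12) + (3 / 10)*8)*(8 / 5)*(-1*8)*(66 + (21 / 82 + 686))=38590136 / 615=62748.19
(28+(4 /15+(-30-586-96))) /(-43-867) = 5128 /6825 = 0.75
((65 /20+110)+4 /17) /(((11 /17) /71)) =547907 /44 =12452.43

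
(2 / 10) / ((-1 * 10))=-0.02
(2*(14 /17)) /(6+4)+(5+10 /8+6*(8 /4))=6261 /340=18.41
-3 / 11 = -0.27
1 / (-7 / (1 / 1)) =-1 / 7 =-0.14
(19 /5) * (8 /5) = 152 /25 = 6.08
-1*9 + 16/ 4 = -5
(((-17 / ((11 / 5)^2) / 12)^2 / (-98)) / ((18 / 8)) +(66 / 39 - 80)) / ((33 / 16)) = -946502477402 / 24929245341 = -37.97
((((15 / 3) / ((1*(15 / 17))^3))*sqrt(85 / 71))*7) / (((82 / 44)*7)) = 108086*sqrt(6035) / 1964925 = 4.27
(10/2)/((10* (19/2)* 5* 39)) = 0.00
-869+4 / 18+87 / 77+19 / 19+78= -546533 / 693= -788.65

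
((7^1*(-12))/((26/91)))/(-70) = 21/5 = 4.20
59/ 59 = 1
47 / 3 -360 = -1033 / 3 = -344.33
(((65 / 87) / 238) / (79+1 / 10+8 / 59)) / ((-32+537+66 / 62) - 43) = 118885 / 1389542171787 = 0.00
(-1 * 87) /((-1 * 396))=29 /132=0.22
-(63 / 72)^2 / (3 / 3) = -49 / 64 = -0.77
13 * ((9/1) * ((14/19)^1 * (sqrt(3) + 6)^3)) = 181818 * sqrt(3)/19 + 442260/19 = 39851.47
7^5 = 16807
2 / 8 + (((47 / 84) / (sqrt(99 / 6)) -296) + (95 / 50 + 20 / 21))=-123017 / 420 + 47 * sqrt(66) / 2772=-292.76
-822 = -822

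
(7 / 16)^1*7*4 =49 / 4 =12.25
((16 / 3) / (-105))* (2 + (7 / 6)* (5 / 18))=-1004 / 8505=-0.12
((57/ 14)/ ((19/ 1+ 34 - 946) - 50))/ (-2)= 57/ 26404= 0.00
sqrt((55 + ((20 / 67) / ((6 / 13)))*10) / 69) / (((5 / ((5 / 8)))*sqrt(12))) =sqrt(57117165) / 221904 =0.03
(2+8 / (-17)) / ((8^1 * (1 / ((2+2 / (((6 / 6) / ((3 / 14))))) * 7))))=13 / 4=3.25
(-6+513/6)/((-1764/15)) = -265/392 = -0.68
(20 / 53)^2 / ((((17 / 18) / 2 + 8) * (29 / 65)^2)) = 12168000 / 144104509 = 0.08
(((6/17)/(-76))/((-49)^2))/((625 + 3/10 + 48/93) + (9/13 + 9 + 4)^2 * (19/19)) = -26195/11014636065027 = -0.00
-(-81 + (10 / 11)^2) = 9701 / 121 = 80.17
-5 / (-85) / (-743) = -1 / 12631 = -0.00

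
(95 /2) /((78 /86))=4085 /78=52.37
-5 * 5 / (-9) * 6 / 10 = 5 / 3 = 1.67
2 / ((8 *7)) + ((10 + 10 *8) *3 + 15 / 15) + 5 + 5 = 7869 / 28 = 281.04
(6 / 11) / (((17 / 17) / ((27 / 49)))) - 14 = -7384 / 539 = -13.70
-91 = -91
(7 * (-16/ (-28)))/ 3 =4/ 3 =1.33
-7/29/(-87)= 0.00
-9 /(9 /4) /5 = -4 /5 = -0.80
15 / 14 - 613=-8567 / 14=-611.93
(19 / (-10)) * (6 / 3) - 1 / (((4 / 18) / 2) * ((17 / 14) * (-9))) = -253 / 85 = -2.98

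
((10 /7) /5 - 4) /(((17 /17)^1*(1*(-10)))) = 13 /35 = 0.37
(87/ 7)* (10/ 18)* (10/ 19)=1450/ 399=3.63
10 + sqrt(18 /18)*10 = 20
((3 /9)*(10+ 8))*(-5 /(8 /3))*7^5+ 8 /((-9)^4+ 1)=-2481469499 /13124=-189078.75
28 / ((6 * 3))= 14 / 9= 1.56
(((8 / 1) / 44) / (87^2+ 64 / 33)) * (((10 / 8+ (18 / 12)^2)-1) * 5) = 75 / 249841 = 0.00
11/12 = 0.92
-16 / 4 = -4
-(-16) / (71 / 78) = 1248 / 71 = 17.58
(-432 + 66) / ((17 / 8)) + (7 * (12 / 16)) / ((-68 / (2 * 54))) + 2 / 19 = -180.47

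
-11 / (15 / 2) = -22 / 15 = -1.47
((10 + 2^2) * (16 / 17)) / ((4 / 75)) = 4200 / 17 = 247.06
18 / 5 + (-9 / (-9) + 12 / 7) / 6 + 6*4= 5891 / 210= 28.05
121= 121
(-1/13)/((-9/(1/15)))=1/1755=0.00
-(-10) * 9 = 90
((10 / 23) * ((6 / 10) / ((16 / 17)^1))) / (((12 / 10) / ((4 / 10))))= 17 / 184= 0.09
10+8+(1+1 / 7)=19.14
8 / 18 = 4 / 9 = 0.44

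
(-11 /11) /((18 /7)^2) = -49 /324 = -0.15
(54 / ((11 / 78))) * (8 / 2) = 16848 / 11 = 1531.64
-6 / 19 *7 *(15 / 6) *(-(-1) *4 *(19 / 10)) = -42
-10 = -10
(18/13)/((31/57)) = 1026/403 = 2.55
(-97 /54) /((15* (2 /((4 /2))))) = -97 /810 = -0.12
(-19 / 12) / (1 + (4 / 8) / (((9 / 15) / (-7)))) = 19 / 58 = 0.33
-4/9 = -0.44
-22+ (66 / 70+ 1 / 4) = -2913 / 140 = -20.81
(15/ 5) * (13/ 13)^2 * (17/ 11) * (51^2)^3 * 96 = 86151425073696/ 11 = 7831947733972.36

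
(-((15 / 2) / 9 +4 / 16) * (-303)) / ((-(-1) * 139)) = 2.36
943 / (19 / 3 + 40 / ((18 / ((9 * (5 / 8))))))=5658 / 113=50.07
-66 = -66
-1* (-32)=32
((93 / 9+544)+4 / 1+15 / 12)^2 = 45091225 / 144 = 313133.51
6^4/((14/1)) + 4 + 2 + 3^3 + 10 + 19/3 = 2980/21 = 141.90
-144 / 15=-48 / 5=-9.60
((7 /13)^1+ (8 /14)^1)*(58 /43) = 5858 /3913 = 1.50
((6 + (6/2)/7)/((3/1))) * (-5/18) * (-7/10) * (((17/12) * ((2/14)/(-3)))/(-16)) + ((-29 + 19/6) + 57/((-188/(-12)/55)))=396309275/2274048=174.27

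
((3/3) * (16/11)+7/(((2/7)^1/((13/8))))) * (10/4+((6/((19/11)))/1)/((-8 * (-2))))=2999619/26752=112.13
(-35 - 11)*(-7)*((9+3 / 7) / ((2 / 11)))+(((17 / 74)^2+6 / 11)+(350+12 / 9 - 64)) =3069493721 / 180708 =16985.93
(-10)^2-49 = 51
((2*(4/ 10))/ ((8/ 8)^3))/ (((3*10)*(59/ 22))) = 44/ 4425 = 0.01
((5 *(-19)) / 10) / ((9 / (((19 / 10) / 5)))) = -361 / 900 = -0.40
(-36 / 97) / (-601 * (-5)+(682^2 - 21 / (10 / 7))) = -40 / 50452319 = -0.00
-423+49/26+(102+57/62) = -128233/403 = -318.20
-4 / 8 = -1 / 2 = -0.50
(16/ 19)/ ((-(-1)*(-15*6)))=-8/ 855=-0.01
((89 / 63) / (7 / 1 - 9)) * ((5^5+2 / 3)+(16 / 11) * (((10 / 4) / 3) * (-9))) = -9148043 / 4158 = -2200.11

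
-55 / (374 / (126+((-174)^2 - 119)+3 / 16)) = -2422655 / 544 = -4453.41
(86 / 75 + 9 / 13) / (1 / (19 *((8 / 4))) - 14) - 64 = -64.13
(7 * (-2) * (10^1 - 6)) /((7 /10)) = -80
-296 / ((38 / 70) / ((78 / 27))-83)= 269360 / 75359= 3.57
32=32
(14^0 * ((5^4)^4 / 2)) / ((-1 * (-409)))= 186537763.60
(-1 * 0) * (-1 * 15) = 0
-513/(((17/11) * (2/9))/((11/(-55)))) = 50787/170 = 298.75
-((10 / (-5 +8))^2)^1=-100 / 9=-11.11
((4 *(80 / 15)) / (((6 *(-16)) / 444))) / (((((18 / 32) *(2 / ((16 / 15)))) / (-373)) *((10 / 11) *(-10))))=-38863616 / 10125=-3838.38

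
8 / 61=0.13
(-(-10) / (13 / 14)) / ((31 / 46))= 6440 / 403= 15.98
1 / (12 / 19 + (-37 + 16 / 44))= -209 / 7525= -0.03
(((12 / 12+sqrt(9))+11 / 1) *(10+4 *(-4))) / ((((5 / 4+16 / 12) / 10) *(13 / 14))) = -151200 / 403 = -375.19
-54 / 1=-54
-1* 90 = -90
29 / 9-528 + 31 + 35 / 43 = -190777 / 387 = -492.96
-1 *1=-1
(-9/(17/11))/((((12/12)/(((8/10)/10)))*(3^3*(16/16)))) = -22/1275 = -0.02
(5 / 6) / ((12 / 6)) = 5 / 12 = 0.42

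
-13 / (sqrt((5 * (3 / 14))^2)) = -182 / 15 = -12.13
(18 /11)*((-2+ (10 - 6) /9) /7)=-0.36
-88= -88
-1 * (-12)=12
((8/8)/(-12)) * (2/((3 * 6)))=-1/108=-0.01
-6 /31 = -0.19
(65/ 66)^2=4225/ 4356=0.97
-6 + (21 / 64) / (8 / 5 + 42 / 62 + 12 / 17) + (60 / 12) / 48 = -1247521 / 215616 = -5.79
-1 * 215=-215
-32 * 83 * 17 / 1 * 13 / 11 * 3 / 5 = -1760928 / 55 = -32016.87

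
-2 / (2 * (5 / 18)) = -18 / 5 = -3.60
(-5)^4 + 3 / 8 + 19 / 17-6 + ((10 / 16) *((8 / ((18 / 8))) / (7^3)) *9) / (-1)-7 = 28615485 / 46648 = 613.43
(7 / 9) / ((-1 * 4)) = -0.19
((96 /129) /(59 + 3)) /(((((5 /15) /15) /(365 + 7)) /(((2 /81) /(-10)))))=-64 /129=-0.50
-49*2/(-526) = 49/263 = 0.19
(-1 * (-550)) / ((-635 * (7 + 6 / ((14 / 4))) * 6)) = -385 / 23241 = -0.02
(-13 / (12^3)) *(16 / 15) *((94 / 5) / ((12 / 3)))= -611 / 16200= -0.04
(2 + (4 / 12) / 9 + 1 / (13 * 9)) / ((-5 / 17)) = -6.95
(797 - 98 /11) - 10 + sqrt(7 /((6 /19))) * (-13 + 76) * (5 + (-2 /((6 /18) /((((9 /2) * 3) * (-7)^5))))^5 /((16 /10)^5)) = 8559 /11 + 306863625056291275740164244202650015 * sqrt(798) /65536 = 132271697239399703798521000000000.00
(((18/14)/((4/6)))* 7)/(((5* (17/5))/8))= 108/17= 6.35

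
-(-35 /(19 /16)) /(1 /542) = 303520 /19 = 15974.74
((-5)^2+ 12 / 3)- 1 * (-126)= 155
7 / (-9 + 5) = -7 / 4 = -1.75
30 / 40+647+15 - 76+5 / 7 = 16449 / 28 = 587.46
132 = 132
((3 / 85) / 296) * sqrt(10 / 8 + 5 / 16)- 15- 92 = -2153693 / 20128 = -107.00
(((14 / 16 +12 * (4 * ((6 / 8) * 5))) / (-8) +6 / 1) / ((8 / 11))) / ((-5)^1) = 11693 / 2560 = 4.57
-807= -807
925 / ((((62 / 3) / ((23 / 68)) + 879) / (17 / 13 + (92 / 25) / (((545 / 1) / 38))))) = 707367369 / 459582695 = 1.54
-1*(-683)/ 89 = 683/ 89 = 7.67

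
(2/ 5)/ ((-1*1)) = -2/ 5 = -0.40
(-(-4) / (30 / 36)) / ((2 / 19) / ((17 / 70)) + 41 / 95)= 7752 / 1397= 5.55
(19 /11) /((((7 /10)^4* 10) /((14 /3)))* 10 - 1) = 3800 /9119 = 0.42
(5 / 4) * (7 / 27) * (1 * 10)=175 / 54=3.24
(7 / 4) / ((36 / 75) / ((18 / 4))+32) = 75 / 1376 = 0.05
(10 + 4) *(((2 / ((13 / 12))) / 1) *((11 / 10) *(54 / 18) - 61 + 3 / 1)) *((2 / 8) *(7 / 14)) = -11487 / 65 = -176.72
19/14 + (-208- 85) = -4083/14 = -291.64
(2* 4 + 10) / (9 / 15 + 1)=45 / 4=11.25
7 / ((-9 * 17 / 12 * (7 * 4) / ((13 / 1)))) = -13 / 51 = -0.25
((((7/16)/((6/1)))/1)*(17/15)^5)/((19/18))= 9938999/76950000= 0.13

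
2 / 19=0.11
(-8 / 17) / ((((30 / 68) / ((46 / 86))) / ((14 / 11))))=-5152 / 7095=-0.73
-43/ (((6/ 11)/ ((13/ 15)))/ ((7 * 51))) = -24391.03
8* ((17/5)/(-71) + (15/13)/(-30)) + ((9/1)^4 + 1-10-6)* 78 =2356360432/4615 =510587.31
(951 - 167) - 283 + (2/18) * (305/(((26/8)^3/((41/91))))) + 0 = 902271163/1799343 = 501.44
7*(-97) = -679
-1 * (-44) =44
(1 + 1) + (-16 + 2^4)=2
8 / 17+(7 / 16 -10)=-2473 / 272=-9.09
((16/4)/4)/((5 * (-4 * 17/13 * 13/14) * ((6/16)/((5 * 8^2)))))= -1792/51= -35.14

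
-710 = -710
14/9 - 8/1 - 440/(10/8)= -3226/9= -358.44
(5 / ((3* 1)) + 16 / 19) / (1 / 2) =286 / 57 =5.02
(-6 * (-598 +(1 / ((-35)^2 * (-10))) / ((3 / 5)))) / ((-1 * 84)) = -4395301 / 102900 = -42.71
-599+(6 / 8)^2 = -9575 / 16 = -598.44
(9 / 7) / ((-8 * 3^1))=-3 / 56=-0.05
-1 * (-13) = 13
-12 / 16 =-3 / 4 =-0.75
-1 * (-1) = 1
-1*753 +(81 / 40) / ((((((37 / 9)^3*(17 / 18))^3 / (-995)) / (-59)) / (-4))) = -481866412473604404057 / 638502027613213301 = -754.68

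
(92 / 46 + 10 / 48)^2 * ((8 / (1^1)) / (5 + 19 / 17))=6.38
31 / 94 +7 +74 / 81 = 62765 / 7614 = 8.24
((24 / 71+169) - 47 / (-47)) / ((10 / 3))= 18141 / 355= 51.10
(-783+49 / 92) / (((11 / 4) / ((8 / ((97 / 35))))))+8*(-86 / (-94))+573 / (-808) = -759297620999 / 931969016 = -814.72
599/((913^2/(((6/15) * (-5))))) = -1198/833569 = -0.00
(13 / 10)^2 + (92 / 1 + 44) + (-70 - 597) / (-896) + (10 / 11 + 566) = 173796641 / 246400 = 705.34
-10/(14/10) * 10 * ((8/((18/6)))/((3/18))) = -1142.86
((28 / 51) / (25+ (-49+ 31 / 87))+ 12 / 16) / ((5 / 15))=304977 / 139876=2.18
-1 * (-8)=8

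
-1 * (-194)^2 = -37636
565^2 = 319225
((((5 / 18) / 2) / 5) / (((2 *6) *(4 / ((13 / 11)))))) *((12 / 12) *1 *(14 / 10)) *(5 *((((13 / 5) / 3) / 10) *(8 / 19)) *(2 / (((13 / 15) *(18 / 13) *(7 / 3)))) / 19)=169 / 25732080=0.00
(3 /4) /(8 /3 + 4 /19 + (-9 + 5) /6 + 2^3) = 57 /776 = 0.07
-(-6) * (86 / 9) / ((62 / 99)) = 2838 / 31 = 91.55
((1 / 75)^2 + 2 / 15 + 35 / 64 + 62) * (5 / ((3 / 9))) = 22564939 / 24000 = 940.21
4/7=0.57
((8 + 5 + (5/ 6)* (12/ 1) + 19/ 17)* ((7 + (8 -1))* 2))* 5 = 57400/ 17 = 3376.47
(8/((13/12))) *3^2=864/13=66.46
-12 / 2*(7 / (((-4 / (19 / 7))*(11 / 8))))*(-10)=-2280 / 11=-207.27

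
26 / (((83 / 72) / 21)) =39312 / 83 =473.64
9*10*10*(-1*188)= -169200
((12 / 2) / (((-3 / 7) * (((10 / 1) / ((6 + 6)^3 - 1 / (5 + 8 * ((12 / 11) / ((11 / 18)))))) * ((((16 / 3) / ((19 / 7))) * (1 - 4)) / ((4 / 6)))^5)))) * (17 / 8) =169692390558949 / 1784116044103680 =0.10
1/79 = 0.01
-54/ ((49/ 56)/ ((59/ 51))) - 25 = -11471/ 119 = -96.39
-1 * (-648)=648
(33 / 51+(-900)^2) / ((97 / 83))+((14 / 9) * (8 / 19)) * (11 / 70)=977188975727 / 1409895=693093.44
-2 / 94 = -1 / 47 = -0.02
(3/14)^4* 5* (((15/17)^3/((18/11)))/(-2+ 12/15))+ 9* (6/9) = 4526923017/754951232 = 6.00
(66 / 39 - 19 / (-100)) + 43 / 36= 17999 / 5850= 3.08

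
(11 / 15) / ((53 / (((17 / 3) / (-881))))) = -0.00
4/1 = 4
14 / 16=7 / 8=0.88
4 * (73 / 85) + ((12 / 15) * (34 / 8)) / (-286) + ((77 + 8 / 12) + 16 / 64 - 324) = -242.66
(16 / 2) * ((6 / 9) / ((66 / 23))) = 184 / 99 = 1.86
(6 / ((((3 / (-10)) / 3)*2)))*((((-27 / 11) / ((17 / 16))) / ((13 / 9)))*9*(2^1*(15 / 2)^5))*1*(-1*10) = -498225937500 / 2431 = -204946909.71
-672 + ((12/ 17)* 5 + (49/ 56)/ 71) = -6454633/ 9656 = -668.46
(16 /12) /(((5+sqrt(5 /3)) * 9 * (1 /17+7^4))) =17 /1285767-17 * sqrt(15) /19286505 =0.00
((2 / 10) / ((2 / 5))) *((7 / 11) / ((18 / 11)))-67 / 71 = -1915 / 2556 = -0.75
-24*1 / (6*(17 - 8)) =-4 / 9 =-0.44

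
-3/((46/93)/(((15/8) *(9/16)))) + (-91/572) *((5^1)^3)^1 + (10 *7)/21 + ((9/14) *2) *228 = 367496953/1360128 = 270.19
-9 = -9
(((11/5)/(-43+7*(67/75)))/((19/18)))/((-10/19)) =297/2756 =0.11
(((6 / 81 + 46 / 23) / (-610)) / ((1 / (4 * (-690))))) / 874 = 112 / 10431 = 0.01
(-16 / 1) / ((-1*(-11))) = -16 / 11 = -1.45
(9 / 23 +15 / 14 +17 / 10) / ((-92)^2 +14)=1273 / 3412395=0.00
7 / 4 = 1.75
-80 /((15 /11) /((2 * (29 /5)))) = -10208 /15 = -680.53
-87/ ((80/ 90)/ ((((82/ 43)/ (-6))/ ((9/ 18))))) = 10701/ 172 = 62.22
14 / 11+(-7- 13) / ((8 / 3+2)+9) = -86 / 451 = -0.19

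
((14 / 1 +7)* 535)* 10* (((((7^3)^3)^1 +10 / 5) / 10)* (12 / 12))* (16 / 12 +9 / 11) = 10729822865055 / 11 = 975438442277.73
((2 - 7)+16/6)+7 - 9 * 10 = -256/3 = -85.33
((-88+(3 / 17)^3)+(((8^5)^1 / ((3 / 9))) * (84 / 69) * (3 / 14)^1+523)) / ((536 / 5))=7367401245 / 30283732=243.28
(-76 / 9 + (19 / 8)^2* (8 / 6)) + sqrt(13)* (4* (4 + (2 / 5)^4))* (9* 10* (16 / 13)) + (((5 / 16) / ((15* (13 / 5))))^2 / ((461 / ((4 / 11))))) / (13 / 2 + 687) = -316182925033 / 342333392544 + 2898432* sqrt(13) / 1625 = 6430.12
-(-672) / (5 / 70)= 9408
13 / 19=0.68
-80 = -80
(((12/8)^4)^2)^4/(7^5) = 25.67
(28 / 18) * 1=14 / 9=1.56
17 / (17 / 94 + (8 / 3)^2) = 2.33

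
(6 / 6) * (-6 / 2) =-3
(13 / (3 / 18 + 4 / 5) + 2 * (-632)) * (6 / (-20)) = 54399 / 145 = 375.17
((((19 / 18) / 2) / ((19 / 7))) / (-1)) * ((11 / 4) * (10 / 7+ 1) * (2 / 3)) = -187 / 216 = -0.87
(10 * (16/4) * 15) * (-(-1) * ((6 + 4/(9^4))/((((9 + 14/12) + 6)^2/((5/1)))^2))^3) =781099237798400000000000/122912092723258855438265628027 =0.00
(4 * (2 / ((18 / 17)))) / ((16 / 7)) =119 / 36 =3.31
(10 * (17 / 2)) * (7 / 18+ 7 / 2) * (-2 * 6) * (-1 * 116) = 1380400 / 3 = 460133.33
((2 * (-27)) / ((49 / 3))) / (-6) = 27 / 49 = 0.55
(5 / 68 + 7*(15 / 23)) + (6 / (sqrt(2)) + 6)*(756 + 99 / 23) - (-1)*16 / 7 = 52461*sqrt(2) / 23 + 50018681 / 10948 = 7794.45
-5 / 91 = -0.05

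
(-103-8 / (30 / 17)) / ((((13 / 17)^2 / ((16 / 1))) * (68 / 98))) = -10749032 / 2535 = -4240.25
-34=-34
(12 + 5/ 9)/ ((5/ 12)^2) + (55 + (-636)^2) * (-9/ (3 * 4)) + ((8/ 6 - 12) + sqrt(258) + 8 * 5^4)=-89505479/ 300 + sqrt(258)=-298335.53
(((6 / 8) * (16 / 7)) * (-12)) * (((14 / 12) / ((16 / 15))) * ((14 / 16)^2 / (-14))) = 315 / 256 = 1.23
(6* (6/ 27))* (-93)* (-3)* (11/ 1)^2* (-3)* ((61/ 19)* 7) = -3034756.42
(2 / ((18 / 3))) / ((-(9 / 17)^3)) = -4913 / 2187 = -2.25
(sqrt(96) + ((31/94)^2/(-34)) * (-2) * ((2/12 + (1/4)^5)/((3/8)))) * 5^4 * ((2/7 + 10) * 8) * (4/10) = 61864375/1051484 + 576000 * sqrt(6)/7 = 201616.85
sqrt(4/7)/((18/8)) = 8 * sqrt(7)/63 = 0.34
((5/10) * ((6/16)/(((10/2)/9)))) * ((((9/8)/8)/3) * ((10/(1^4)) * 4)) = 81/128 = 0.63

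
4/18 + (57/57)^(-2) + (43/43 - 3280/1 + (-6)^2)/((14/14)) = -29176/9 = -3241.78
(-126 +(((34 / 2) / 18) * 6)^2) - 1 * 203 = -2672 / 9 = -296.89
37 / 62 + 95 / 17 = 6519 / 1054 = 6.19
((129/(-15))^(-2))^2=625/3418801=0.00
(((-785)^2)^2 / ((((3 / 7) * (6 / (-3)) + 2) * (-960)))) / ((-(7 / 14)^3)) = 2768888285.81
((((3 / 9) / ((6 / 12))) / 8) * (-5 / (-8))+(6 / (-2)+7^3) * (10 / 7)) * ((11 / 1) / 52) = 3590785 / 34944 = 102.76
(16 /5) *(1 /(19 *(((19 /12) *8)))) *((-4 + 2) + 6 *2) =48 /361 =0.13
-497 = -497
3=3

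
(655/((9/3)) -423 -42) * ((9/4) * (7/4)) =-3885/4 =-971.25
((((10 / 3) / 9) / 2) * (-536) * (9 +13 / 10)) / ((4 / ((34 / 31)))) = -234634 / 837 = -280.33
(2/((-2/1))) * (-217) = 217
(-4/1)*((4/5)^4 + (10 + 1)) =-45.64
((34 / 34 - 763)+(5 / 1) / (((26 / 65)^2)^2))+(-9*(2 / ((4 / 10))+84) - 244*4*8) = -146811 / 16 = -9175.69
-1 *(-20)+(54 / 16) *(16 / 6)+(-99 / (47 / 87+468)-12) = 16.79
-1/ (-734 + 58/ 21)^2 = -441/ 235806736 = -0.00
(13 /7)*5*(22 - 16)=390 /7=55.71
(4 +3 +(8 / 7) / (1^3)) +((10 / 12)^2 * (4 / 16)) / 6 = 49423 / 6048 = 8.17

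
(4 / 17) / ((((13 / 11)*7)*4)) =11 / 1547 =0.01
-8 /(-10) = 4 /5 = 0.80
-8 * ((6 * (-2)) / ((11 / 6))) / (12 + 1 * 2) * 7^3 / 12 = 1176 / 11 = 106.91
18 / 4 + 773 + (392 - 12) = 2315 / 2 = 1157.50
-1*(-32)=32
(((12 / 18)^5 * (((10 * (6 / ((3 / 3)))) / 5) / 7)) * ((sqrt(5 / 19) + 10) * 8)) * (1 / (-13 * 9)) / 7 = -10240 / 464373 - 1024 * sqrt(95) / 8823087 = -0.02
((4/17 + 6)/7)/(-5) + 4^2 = 9414/595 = 15.82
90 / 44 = 45 / 22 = 2.05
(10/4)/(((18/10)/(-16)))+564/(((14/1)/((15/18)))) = 715/63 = 11.35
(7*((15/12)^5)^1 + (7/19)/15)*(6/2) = 6241543/97280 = 64.16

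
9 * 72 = 648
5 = 5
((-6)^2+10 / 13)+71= 1401 / 13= 107.77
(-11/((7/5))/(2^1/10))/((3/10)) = -2750/21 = -130.95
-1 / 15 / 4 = -1 / 60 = -0.02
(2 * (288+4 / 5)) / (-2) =-1444 / 5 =-288.80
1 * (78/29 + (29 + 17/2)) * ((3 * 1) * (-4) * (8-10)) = 27972/29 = 964.55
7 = 7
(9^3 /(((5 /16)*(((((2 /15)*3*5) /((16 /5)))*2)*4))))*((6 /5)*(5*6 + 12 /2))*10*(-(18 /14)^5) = -297538935552 /420175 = -708130.98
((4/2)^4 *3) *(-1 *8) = -384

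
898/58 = 449/29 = 15.48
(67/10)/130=67/1300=0.05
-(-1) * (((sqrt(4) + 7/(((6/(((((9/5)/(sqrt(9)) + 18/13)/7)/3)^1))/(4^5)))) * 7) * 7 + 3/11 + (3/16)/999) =21449496859/3809520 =5630.50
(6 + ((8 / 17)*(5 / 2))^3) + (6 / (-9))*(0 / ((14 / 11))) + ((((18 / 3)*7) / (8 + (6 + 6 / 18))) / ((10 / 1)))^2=1751920247 / 227103425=7.71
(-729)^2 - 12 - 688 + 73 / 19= 10084152 / 19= 530744.84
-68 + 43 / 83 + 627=559.52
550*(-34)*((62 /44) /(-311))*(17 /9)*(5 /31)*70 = 5057500 /2799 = 1806.90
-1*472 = -472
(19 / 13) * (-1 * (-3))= 57 / 13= 4.38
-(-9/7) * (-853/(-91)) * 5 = 38385/637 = 60.26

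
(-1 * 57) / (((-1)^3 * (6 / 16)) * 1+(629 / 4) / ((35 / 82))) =-15960 / 103051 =-0.15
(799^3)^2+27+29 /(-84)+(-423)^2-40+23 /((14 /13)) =21855460516661027593 /84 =260184053769774138.01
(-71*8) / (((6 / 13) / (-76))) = 280592 / 3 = 93530.67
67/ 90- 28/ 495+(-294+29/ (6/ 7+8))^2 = 53609039419/ 634260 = 84522.18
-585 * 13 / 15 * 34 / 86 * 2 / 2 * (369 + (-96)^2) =-82613115 / 43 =-1921235.23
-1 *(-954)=954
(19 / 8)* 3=7.12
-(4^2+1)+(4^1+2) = -11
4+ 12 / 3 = 8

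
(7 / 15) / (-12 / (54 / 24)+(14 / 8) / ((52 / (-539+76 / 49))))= -10192 / 511505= -0.02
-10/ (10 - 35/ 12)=-24/ 17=-1.41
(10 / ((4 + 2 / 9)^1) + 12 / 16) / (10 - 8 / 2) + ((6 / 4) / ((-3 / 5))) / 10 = 41 / 152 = 0.27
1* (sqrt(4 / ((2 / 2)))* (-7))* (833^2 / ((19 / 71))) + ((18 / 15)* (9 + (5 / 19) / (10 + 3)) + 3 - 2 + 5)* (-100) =-8966849218 / 247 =-36303033.27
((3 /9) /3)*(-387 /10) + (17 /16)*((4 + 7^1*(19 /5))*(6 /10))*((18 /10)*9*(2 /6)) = 202081 /2000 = 101.04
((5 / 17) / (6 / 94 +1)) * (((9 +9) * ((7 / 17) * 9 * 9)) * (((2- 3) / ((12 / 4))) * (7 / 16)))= -24.21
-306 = -306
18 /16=9 /8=1.12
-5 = -5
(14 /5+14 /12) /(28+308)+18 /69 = 9031 /33120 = 0.27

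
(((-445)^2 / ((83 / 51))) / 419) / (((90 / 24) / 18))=48476520 / 34777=1393.92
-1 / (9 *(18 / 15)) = -5 / 54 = -0.09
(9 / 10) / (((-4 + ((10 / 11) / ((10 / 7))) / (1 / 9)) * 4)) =99 / 760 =0.13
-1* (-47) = 47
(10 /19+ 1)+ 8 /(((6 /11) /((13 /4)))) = 2804 /57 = 49.19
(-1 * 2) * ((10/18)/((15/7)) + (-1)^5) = 40/27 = 1.48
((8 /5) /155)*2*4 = 64 /775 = 0.08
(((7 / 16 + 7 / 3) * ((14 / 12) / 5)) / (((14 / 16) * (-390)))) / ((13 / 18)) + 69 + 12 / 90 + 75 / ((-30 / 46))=-775191 / 16900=-45.87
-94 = -94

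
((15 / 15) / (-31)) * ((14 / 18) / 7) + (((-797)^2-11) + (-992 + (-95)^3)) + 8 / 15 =-311320016 / 1395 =-223168.47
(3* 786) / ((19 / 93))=219294 / 19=11541.79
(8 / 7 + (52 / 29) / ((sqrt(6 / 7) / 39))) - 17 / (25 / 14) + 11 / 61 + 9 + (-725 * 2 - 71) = -16228101 / 10675 + 338 * sqrt(42) / 29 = -1444.66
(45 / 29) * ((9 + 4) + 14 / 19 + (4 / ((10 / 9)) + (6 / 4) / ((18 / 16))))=15963 / 551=28.97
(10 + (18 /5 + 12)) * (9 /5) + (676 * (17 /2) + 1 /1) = 144827 /25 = 5793.08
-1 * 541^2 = -292681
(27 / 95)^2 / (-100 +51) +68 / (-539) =-88817 / 694925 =-0.13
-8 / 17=-0.47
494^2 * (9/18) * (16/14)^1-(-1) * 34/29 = 28308414/203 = 139450.32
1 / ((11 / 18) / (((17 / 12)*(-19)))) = -969 / 22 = -44.05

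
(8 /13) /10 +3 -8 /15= 493 /195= 2.53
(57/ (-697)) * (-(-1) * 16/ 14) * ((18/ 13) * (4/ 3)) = -10944/ 63427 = -0.17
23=23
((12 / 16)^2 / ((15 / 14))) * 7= 147 / 40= 3.68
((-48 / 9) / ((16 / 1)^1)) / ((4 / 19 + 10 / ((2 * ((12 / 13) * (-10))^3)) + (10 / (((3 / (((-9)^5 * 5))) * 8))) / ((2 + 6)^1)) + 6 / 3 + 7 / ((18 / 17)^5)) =4786905600 / 220722488887141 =0.00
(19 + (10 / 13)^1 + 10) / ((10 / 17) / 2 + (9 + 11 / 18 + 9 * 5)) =118422 / 218413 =0.54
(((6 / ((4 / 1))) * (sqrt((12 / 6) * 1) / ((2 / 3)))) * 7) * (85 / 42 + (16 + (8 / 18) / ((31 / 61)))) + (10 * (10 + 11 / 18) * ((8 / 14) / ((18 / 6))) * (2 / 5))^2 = 486.30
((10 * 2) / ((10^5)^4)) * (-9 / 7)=-9 / 35000000000000000000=-0.00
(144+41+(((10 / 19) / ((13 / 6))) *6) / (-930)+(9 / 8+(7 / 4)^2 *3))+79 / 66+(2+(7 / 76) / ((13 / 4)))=802661381 / 4042896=198.54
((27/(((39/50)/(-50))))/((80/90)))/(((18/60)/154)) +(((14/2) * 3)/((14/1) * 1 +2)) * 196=-51961623/52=-999261.98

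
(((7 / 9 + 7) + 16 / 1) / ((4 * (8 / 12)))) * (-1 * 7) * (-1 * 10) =3745 / 6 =624.17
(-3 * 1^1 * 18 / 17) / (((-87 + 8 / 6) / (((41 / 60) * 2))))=1107 / 21845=0.05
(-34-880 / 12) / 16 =-161 / 24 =-6.71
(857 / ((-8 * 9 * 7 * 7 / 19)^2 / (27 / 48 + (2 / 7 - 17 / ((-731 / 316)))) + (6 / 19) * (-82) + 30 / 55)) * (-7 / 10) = -313474079611 / 2184689984700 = -0.14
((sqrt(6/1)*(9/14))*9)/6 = 27*sqrt(6)/28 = 2.36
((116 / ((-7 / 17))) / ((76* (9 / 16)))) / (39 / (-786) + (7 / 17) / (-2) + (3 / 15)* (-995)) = 8783288 / 265579587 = 0.03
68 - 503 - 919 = -1354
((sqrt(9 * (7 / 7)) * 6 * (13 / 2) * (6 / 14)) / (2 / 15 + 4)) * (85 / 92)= 11.21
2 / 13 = 0.15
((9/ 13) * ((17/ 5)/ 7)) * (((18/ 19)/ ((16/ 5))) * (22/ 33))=459/ 6916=0.07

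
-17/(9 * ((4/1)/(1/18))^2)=-17/46656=-0.00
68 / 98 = 34 / 49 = 0.69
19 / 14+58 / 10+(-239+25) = -14479 / 70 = -206.84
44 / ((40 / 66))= 363 / 5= 72.60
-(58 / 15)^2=-3364 / 225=-14.95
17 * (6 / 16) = 6.38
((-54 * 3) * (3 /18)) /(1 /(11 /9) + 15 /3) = -4.64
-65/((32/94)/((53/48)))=-210.83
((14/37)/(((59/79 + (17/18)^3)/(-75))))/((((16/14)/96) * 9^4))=-1238720/5418391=-0.23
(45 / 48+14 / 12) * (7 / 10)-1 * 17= -7453 / 480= -15.53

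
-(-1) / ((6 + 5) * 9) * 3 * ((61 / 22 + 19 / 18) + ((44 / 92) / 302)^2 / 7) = 127999080127 / 1103358722004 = 0.12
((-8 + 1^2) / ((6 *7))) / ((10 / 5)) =-1 / 12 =-0.08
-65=-65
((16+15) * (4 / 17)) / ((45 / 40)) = 992 / 153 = 6.48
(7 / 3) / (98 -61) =7 / 111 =0.06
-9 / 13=-0.69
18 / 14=9 / 7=1.29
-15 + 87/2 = 28.50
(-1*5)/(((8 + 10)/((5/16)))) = -25/288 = -0.09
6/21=2/7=0.29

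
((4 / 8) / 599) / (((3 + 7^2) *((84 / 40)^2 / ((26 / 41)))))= 25 / 10830519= 0.00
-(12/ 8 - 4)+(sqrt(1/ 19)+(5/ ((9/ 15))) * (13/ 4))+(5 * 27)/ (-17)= sqrt(19)/ 19+4415/ 204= 21.87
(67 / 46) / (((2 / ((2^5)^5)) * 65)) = 375944.31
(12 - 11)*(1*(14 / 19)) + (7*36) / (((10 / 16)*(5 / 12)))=459998 / 475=968.42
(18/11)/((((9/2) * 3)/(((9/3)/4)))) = 0.09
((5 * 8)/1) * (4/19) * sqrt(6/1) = 160 * sqrt(6)/19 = 20.63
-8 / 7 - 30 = -218 / 7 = -31.14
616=616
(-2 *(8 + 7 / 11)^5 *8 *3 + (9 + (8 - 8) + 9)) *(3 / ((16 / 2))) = -557117926623 / 644204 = -864816.00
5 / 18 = 0.28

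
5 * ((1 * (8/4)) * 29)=290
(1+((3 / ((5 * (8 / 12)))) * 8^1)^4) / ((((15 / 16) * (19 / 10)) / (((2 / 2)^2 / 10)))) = 26883856 / 178125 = 150.93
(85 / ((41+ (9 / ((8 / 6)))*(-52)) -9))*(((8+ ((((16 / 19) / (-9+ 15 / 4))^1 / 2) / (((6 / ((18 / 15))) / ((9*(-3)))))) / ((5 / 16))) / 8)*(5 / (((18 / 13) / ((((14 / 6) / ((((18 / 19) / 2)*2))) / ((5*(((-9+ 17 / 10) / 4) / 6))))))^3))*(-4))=-659778525276416 / 65949927135543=-10.00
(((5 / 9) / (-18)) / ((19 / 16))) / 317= -40 / 487863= -0.00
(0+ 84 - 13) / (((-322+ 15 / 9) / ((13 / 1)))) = -2.88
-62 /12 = -31 /6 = -5.17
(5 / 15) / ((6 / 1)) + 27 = 487 / 18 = 27.06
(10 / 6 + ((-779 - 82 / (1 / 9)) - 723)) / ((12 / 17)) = -114155 / 36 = -3170.97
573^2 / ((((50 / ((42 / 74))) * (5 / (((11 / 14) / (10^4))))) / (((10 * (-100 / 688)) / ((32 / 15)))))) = -32504571 / 814592000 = -0.04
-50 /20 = -5 /2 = -2.50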